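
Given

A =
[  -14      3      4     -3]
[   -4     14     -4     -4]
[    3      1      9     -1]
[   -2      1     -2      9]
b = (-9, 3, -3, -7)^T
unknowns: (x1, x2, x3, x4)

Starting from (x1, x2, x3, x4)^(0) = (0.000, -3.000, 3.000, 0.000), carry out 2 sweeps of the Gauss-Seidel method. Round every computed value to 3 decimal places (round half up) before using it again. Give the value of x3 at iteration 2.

-0.733

Iteration 1:
  x1 = (-9 - (3)·-3.000 - (4)·3.000 - (-3)·0.000) / (-14) = 0.857
  x2 = (3 - (-4)·0.857 - (-4)·3.000 - (-4)·0.000) / (14) = 1.316
  x3 = (-3 - (3)·0.857 - (1)·1.316 - (-1)·0.000) / (9) = -0.765
  x4 = (-7 - (-2)·0.857 - (1)·1.316 - (-2)·-0.765) / (9) = -0.904
Iteration 2:
  x1 = (-9 - (3)·1.316 - (4)·-0.765 - (-3)·-0.904) / (-14) = 0.900
  x2 = (3 - (-4)·0.900 - (-4)·-0.765 - (-4)·-0.904) / (14) = -0.005
  x3 = (-3 - (3)·0.900 - (1)·-0.005 - (-1)·-0.904) / (9) = -0.733
  x4 = (-7 - (-2)·0.900 - (1)·-0.005 - (-2)·-0.733) / (9) = -0.740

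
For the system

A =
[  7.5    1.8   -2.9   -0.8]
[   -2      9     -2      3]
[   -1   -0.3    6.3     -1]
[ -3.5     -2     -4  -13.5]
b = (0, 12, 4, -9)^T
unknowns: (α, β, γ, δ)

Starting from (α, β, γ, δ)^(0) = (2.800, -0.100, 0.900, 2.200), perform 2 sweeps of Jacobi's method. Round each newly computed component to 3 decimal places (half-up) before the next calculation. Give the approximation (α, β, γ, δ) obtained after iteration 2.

(0.176, 1.888, 0.750, -0.123)

Iteration 1:
  α = (0 - (1.8)·-0.100 - (-2.9)·0.900 - (-0.8)·2.200) / (7.5) = 0.607
  β = (12 - (-2)·2.800 - (-2)·0.900 - (3)·2.200) / (9) = 1.422
  γ = (4 - (-1)·2.800 - (-0.3)·-0.100 - (-1)·2.200) / (6.3) = 1.424
  δ = (-9 - (-3.5)·2.800 - (-2)·-0.100 - (-4)·0.900) / (-13.5) = -0.311
Iteration 2:
  α = (0 - (1.8)·1.422 - (-2.9)·1.424 - (-0.8)·-0.311) / (7.5) = 0.176
  β = (12 - (-2)·0.607 - (-2)·1.424 - (3)·-0.311) / (9) = 1.888
  γ = (4 - (-1)·0.607 - (-0.3)·1.422 - (-1)·-0.311) / (6.3) = 0.750
  δ = (-9 - (-3.5)·0.607 - (-2)·1.422 - (-4)·1.424) / (-13.5) = -0.123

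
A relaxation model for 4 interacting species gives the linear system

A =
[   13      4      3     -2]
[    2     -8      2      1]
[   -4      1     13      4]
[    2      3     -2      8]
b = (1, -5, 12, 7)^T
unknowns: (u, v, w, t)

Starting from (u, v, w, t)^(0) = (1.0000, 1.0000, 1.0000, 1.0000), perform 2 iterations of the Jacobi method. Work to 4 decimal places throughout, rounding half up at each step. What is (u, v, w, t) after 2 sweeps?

(-0.4260, 0.8221, 0.5784, 0.6947)

Iteration 1:
  u = (1 - (4)·1.0000 - (3)·1.0000 - (-2)·1.0000) / (13) = -0.3077
  v = (-5 - (2)·1.0000 - (2)·1.0000 - (1)·1.0000) / (-8) = 1.2500
  w = (12 - (-4)·1.0000 - (1)·1.0000 - (4)·1.0000) / (13) = 0.8462
  t = (7 - (2)·1.0000 - (3)·1.0000 - (-2)·1.0000) / (8) = 0.5000
Iteration 2:
  u = (1 - (4)·1.2500 - (3)·0.8462 - (-2)·0.5000) / (13) = -0.4260
  v = (-5 - (2)·-0.3077 - (2)·0.8462 - (1)·0.5000) / (-8) = 0.8221
  w = (12 - (-4)·-0.3077 - (1)·1.2500 - (4)·0.5000) / (13) = 0.5784
  t = (7 - (2)·-0.3077 - (3)·1.2500 - (-2)·0.8462) / (8) = 0.6947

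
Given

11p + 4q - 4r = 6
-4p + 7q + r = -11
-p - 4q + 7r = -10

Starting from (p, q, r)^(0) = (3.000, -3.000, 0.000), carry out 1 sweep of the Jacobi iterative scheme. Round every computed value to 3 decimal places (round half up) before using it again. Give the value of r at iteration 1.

-2.714

Iteration 1:
  p = (6 - (4)·-3.000 - (-4)·0.000) / (11) = 1.636
  q = (-11 - (-4)·3.000 - (1)·0.000) / (7) = 0.143
  r = (-10 - (-1)·3.000 - (-4)·-3.000) / (7) = -2.714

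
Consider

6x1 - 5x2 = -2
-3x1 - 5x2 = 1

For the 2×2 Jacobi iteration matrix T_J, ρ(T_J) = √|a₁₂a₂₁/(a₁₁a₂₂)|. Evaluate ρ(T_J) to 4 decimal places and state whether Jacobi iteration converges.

a₁₂a₂₁/(a₁₁a₂₂) = (-5)·(-3) / ((6)·(-5)) = -0.500000
ρ = √|-0.500000| = √0.500000 = 0.7071
ρ < 1, so Jacobi converges

0.7071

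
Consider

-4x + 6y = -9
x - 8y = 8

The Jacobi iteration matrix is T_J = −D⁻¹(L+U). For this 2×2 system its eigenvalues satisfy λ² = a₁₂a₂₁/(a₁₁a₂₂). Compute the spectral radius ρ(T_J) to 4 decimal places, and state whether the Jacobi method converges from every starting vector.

a₁₂a₂₁/(a₁₁a₂₂) = (6)·(1) / ((-4)·(-8)) = 0.187500
ρ = √|0.187500| = √0.187500 = 0.4330
ρ < 1, so Jacobi converges

0.4330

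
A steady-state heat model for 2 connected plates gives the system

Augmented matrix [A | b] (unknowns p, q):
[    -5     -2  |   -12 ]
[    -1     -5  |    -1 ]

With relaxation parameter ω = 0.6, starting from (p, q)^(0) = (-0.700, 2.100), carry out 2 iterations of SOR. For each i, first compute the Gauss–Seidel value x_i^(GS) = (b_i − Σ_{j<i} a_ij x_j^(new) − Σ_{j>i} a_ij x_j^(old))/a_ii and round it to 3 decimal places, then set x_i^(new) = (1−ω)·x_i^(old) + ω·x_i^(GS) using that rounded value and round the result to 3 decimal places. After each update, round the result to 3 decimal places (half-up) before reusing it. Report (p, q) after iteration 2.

(1.491, 0.294)

Iteration 1:
  p: GS value = (-12 - (-2)·2.100) / (-5) = 1.560;  p ← (1−ω)·-0.700 + ω·1.560 = 0.656
  q: GS value = (-1 - (-1)·0.656) / (-5) = 0.069;  q ← (1−ω)·2.100 + ω·0.069 = 0.881
Iteration 2:
  p: GS value = (-12 - (-2)·0.881) / (-5) = 2.048;  p ← (1−ω)·0.656 + ω·2.048 = 1.491
  q: GS value = (-1 - (-1)·1.491) / (-5) = -0.098;  q ← (1−ω)·0.881 + ω·-0.098 = 0.294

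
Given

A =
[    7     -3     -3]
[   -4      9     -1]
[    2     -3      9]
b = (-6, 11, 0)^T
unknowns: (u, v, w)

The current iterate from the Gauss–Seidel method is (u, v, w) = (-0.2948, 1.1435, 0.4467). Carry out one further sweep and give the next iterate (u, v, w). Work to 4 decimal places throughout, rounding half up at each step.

One sweep:
  u = (-6 - (-3)·1.1435 - (-3)·0.4467) / (7) = -0.1756
  v = (11 - (-4)·-0.1756 - (-1)·0.4467) / (9) = 1.1938
  w = (0 - (2)·-0.1756 - (-3)·1.1938) / (9) = 0.4370

(-0.1756, 1.1938, 0.4370)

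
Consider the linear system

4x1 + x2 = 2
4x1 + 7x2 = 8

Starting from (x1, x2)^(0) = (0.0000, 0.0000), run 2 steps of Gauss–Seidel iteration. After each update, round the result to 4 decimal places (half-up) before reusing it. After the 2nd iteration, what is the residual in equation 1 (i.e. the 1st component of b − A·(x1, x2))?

-0.1224

Iteration 1:
  x1 = (2 - (1)·0.0000) / (4) = 0.5000
  x2 = (8 - (4)·0.5000) / (7) = 0.8571
Iteration 2:
  x1 = (2 - (1)·0.8571) / (4) = 0.2857
  x2 = (8 - (4)·0.2857) / (7) = 0.9796
Residual b − A·x = (-0.1224, 0.0000)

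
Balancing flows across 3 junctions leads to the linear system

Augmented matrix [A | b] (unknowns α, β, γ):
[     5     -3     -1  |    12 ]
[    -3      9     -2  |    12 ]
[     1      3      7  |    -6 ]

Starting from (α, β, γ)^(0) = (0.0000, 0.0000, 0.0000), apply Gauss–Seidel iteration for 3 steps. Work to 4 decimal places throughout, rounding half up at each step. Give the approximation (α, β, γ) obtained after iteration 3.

Iteration 1:
  α = (12 - (-3)·0.0000 - (-1)·0.0000) / (5) = 2.4000
  β = (12 - (-3)·2.4000 - (-2)·0.0000) / (9) = 2.1333
  γ = (-6 - (1)·2.4000 - (3)·2.1333) / (7) = -2.1143
Iteration 2:
  α = (12 - (-3)·2.1333 - (-1)·-2.1143) / (5) = 3.2571
  β = (12 - (-3)·3.2571 - (-2)·-2.1143) / (9) = 1.9492
  γ = (-6 - (1)·3.2571 - (3)·1.9492) / (7) = -2.1578
Iteration 3:
  α = (12 - (-3)·1.9492 - (-1)·-2.1578) / (5) = 3.1380
  β = (12 - (-3)·3.1380 - (-2)·-2.1578) / (9) = 1.8998
  γ = (-6 - (1)·3.1380 - (3)·1.8998) / (7) = -2.1196

(3.1380, 1.8998, -2.1196)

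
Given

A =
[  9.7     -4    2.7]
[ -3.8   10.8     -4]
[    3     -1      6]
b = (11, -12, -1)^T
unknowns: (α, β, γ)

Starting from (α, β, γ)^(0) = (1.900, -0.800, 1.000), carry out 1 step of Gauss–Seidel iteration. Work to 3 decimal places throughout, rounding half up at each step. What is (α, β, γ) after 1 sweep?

Iteration 1:
  α = (11 - (-4)·-0.800 - (2.7)·1.000) / (9.7) = 0.526
  β = (-12 - (-3.8)·0.526 - (-4)·1.000) / (10.8) = -0.556
  γ = (-1 - (3)·0.526 - (-1)·-0.556) / (6) = -0.522

(0.526, -0.556, -0.522)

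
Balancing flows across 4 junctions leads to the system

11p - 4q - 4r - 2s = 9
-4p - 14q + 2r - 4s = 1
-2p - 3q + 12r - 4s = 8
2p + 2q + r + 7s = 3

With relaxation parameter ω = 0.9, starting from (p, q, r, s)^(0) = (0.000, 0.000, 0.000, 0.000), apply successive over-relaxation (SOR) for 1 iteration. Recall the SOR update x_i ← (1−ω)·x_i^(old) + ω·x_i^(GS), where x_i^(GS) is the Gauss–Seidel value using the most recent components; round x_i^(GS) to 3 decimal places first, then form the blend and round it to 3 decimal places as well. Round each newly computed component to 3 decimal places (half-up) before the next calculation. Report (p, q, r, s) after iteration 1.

Iteration 1:
  p: GS value = (9 - (-4)·0.000 - (-4)·0.000 - (-2)·0.000) / (11) = 0.818;  p ← (1−ω)·0.000 + ω·0.818 = 0.736
  q: GS value = (1 - (-4)·0.736 - (2)·0.000 - (-4)·0.000) / (-14) = -0.282;  q ← (1−ω)·0.000 + ω·-0.282 = -0.254
  r: GS value = (8 - (-2)·0.736 - (-3)·-0.254 - (-4)·0.000) / (12) = 0.726;  r ← (1−ω)·0.000 + ω·0.726 = 0.653
  s: GS value = (3 - (2)·0.736 - (2)·-0.254 - (1)·0.653) / (7) = 0.198;  s ← (1−ω)·0.000 + ω·0.198 = 0.178

(0.736, -0.254, 0.653, 0.178)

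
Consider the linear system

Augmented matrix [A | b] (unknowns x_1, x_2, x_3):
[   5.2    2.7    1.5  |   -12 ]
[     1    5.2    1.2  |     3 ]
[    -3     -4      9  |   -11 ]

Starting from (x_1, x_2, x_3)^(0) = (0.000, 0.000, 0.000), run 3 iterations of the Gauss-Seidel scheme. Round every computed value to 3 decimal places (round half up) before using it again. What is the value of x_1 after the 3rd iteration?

Iteration 1:
  x_1 = (-12 - (2.7)·0.000 - (1.5)·0.000) / (5.2) = -2.308
  x_2 = (3 - (1)·-2.308 - (1.2)·0.000) / (5.2) = 1.021
  x_3 = (-11 - (-3)·-2.308 - (-4)·1.021) / (9) = -1.538
Iteration 2:
  x_1 = (-12 - (2.7)·1.021 - (1.5)·-1.538) / (5.2) = -2.394
  x_2 = (3 - (1)·-2.394 - (1.2)·-1.538) / (5.2) = 1.392
  x_3 = (-11 - (-3)·-2.394 - (-4)·1.392) / (9) = -1.402
Iteration 3:
  x_1 = (-12 - (2.7)·1.392 - (1.5)·-1.402) / (5.2) = -2.626
  x_2 = (3 - (1)·-2.626 - (1.2)·-1.402) / (5.2) = 1.405
  x_3 = (-11 - (-3)·-2.626 - (-4)·1.405) / (9) = -1.473

-2.626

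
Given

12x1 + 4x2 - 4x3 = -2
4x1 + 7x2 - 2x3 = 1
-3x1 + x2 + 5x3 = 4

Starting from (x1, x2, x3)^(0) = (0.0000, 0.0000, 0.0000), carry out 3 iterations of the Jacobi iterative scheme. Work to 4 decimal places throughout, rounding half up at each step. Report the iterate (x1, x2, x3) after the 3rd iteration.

(-0.0984, 0.3047, 0.7381)

Iteration 1:
  x1 = (-2 - (4)·0.0000 - (-4)·0.0000) / (12) = -0.1667
  x2 = (1 - (4)·0.0000 - (-2)·0.0000) / (7) = 0.1429
  x3 = (4 - (-3)·0.0000 - (1)·0.0000) / (5) = 0.8000
Iteration 2:
  x1 = (-2 - (4)·0.1429 - (-4)·0.8000) / (12) = 0.0524
  x2 = (1 - (4)·-0.1667 - (-2)·0.8000) / (7) = 0.4667
  x3 = (4 - (-3)·-0.1667 - (1)·0.1429) / (5) = 0.6714
Iteration 3:
  x1 = (-2 - (4)·0.4667 - (-4)·0.6714) / (12) = -0.0984
  x2 = (1 - (4)·0.0524 - (-2)·0.6714) / (7) = 0.3047
  x3 = (4 - (-3)·0.0524 - (1)·0.4667) / (5) = 0.7381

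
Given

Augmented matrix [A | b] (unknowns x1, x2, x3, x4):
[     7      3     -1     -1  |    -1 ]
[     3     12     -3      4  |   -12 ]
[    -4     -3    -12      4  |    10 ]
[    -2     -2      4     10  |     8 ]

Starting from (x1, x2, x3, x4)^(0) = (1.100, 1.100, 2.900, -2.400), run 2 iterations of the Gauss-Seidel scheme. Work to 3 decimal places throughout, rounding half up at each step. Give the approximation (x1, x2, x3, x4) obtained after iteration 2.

Iteration 1:
  x1 = (-1 - (3)·1.100 - (-1)·2.900 - (-1)·-2.400) / (7) = -0.543
  x2 = (-12 - (3)·-0.543 - (-3)·2.900 - (4)·-2.400) / (12) = 0.661
  x3 = (10 - (-4)·-0.543 - (-3)·0.661 - (4)·-2.400) / (-12) = -1.618
  x4 = (8 - (-2)·-0.543 - (-2)·0.661 - (4)·-1.618) / (10) = 1.471
Iteration 2:
  x1 = (-1 - (3)·0.661 - (-1)·-1.618 - (-1)·1.471) / (7) = -0.447
  x2 = (-12 - (3)·-0.447 - (-3)·-1.618 - (4)·1.471) / (12) = -1.783
  x3 = (10 - (-4)·-0.447 - (-3)·-1.783 - (4)·1.471) / (-12) = 0.252
  x4 = (8 - (-2)·-0.447 - (-2)·-1.783 - (4)·0.252) / (10) = 0.253

(-0.447, -1.783, 0.252, 0.253)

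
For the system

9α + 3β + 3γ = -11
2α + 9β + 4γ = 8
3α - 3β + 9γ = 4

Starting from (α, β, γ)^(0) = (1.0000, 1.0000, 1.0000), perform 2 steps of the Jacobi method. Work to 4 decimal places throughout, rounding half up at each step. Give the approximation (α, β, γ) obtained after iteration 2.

(-1.4444, 1.1111, 1.1481)

Iteration 1:
  α = (-11 - (3)·1.0000 - (3)·1.0000) / (9) = -1.8889
  β = (8 - (2)·1.0000 - (4)·1.0000) / (9) = 0.2222
  γ = (4 - (3)·1.0000 - (-3)·1.0000) / (9) = 0.4444
Iteration 2:
  α = (-11 - (3)·0.2222 - (3)·0.4444) / (9) = -1.4444
  β = (8 - (2)·-1.8889 - (4)·0.4444) / (9) = 1.1111
  γ = (4 - (3)·-1.8889 - (-3)·0.2222) / (9) = 1.1481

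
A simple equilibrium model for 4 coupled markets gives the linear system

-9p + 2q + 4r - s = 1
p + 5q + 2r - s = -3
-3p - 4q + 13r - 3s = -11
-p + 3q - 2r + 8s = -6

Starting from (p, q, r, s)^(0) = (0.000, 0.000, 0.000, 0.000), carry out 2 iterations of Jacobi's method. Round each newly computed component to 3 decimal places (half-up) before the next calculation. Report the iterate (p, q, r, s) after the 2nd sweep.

(-0.537, -0.389, -1.229, -0.750)

Iteration 1:
  p = (1 - (2)·0.000 - (4)·0.000 - (-1)·0.000) / (-9) = -0.111
  q = (-3 - (1)·0.000 - (2)·0.000 - (-1)·0.000) / (5) = -0.600
  r = (-11 - (-3)·0.000 - (-4)·0.000 - (-3)·0.000) / (13) = -0.846
  s = (-6 - (-1)·0.000 - (3)·0.000 - (-2)·0.000) / (8) = -0.750
Iteration 2:
  p = (1 - (2)·-0.600 - (4)·-0.846 - (-1)·-0.750) / (-9) = -0.537
  q = (-3 - (1)·-0.111 - (2)·-0.846 - (-1)·-0.750) / (5) = -0.389
  r = (-11 - (-3)·-0.111 - (-4)·-0.600 - (-3)·-0.750) / (13) = -1.229
  s = (-6 - (-1)·-0.111 - (3)·-0.600 - (-2)·-0.846) / (8) = -0.750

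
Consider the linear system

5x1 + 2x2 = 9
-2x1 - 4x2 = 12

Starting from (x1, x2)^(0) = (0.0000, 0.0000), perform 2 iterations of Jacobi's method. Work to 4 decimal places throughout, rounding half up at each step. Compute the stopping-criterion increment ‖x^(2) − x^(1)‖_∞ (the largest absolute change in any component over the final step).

1.2000

Iteration 1:
  x1 = (9 - (2)·0.0000) / (5) = 1.8000
  x2 = (12 - (-2)·0.0000) / (-4) = -3.0000
Iteration 2:
  x1 = (9 - (2)·-3.0000) / (5) = 3.0000
  x2 = (12 - (-2)·1.8000) / (-4) = -3.9000
Change: (1.2000, -0.9000) → max |·| = 1.2000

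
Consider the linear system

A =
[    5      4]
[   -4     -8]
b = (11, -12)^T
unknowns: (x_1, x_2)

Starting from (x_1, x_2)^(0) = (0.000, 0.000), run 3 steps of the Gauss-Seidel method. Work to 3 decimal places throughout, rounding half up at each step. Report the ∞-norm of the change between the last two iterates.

Iteration 1:
  x_1 = (11 - (4)·0.000) / (5) = 2.200
  x_2 = (-12 - (-4)·2.200) / (-8) = 0.400
Iteration 2:
  x_1 = (11 - (4)·0.400) / (5) = 1.880
  x_2 = (-12 - (-4)·1.880) / (-8) = 0.560
Iteration 3:
  x_1 = (11 - (4)·0.560) / (5) = 1.752
  x_2 = (-12 - (-4)·1.752) / (-8) = 0.624
Change: (-0.128, 0.064) → max |·| = 0.128

0.128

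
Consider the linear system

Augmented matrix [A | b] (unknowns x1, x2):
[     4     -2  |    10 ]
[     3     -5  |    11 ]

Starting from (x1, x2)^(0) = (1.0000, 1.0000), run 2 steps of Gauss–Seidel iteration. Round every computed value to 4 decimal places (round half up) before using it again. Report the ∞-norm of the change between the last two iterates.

Iteration 1:
  x1 = (10 - (-2)·1.0000) / (4) = 3.0000
  x2 = (11 - (3)·3.0000) / (-5) = -0.4000
Iteration 2:
  x1 = (10 - (-2)·-0.4000) / (4) = 2.3000
  x2 = (11 - (3)·2.3000) / (-5) = -0.8200
Change: (-0.7000, -0.4200) → max |·| = 0.7000

0.7000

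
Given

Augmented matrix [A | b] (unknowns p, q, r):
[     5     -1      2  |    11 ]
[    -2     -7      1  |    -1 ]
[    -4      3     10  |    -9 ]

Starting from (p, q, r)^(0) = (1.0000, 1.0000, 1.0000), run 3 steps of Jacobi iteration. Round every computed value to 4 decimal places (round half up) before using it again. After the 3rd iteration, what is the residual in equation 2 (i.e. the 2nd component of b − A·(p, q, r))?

Iteration 1:
  p = (11 - (-1)·1.0000 - (2)·1.0000) / (5) = 2.0000
  q = (-1 - (-2)·1.0000 - (1)·1.0000) / (-7) = 0.0000
  r = (-9 - (-4)·1.0000 - (3)·1.0000) / (10) = -0.8000
Iteration 2:
  p = (11 - (-1)·0.0000 - (2)·-0.8000) / (5) = 2.5200
  q = (-1 - (-2)·2.0000 - (1)·-0.8000) / (-7) = -0.5429
  r = (-9 - (-4)·2.0000 - (3)·0.0000) / (10) = -0.1000
Iteration 3:
  p = (11 - (-1)·-0.5429 - (2)·-0.1000) / (5) = 2.1314
  q = (-1 - (-2)·2.5200 - (1)·-0.1000) / (-7) = -0.5914
  r = (-9 - (-4)·2.5200 - (3)·-0.5429) / (10) = 0.2709
Residual b − A·x = (-0.7902, -1.1479, -1.4092)

-1.1479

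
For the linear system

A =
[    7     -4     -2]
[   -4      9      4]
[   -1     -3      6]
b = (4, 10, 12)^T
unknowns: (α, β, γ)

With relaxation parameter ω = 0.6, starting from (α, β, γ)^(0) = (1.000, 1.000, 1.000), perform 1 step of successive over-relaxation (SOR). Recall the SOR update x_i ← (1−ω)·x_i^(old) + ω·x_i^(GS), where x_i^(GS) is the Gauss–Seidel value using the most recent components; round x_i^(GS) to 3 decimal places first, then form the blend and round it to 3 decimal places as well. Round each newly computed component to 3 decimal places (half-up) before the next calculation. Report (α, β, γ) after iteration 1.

(1.257, 1.135, 2.066)

Iteration 1:
  α: GS value = (4 - (-4)·1.000 - (-2)·1.000) / (7) = 1.429;  α ← (1−ω)·1.000 + ω·1.429 = 1.257
  β: GS value = (10 - (-4)·1.257 - (4)·1.000) / (9) = 1.225;  β ← (1−ω)·1.000 + ω·1.225 = 1.135
  γ: GS value = (12 - (-1)·1.257 - (-3)·1.135) / (6) = 2.777;  γ ← (1−ω)·1.000 + ω·2.777 = 2.066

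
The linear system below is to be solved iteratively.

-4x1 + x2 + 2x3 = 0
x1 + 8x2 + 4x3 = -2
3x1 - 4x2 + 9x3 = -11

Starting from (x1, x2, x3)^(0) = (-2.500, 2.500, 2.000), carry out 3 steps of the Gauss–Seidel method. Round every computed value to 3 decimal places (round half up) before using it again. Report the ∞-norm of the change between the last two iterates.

1.762

Iteration 1:
  x1 = (0 - (1)·2.500 - (2)·2.000) / (-4) = 1.625
  x2 = (-2 - (1)·1.625 - (4)·2.000) / (8) = -1.453
  x3 = (-11 - (3)·1.625 - (-4)·-1.453) / (9) = -2.410
Iteration 2:
  x1 = (0 - (1)·-1.453 - (2)·-2.410) / (-4) = -1.568
  x2 = (-2 - (1)·-1.568 - (4)·-2.410) / (8) = 1.151
  x3 = (-11 - (3)·-1.568 - (-4)·1.151) / (9) = -0.188
Iteration 3:
  x1 = (0 - (1)·1.151 - (2)·-0.188) / (-4) = 0.194
  x2 = (-2 - (1)·0.194 - (4)·-0.188) / (8) = -0.180
  x3 = (-11 - (3)·0.194 - (-4)·-0.180) / (9) = -1.367
Change: (1.762, -1.331, -1.179) → max |·| = 1.762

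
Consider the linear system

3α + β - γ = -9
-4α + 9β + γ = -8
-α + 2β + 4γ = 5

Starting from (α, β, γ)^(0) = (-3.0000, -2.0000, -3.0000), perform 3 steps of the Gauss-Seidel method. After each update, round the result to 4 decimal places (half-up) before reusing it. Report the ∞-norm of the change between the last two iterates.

0.0394

Iteration 1:
  α = (-9 - (1)·-2.0000 - (-1)·-3.0000) / (3) = -3.3333
  β = (-8 - (-4)·-3.3333 - (1)·-3.0000) / (9) = -2.0370
  γ = (5 - (-1)·-3.3333 - (2)·-2.0370) / (4) = 1.4352
Iteration 2:
  α = (-9 - (1)·-2.0370 - (-1)·1.4352) / (3) = -1.8426
  β = (-8 - (-4)·-1.8426 - (1)·1.4352) / (9) = -1.8673
  γ = (5 - (-1)·-1.8426 - (2)·-1.8673) / (4) = 1.7230
Iteration 3:
  α = (-9 - (1)·-1.8673 - (-1)·1.7230) / (3) = -1.8032
  β = (-8 - (-4)·-1.8032 - (1)·1.7230) / (9) = -1.8818
  γ = (5 - (-1)·-1.8032 - (2)·-1.8818) / (4) = 1.7401
Change: (0.0394, -0.0145, 0.0171) → max |·| = 0.0394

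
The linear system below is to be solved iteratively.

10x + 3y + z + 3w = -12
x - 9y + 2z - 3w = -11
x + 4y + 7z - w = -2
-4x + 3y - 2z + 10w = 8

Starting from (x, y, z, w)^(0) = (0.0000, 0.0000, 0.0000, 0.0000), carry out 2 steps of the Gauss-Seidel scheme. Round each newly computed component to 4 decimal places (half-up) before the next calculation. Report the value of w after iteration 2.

Iteration 1:
  x = (-12 - (3)·0.0000 - (1)·0.0000 - (3)·0.0000) / (10) = -1.2000
  y = (-11 - (1)·-1.2000 - (2)·0.0000 - (-3)·0.0000) / (-9) = 1.0889
  z = (-2 - (1)·-1.2000 - (4)·1.0889 - (-1)·0.0000) / (7) = -0.7365
  w = (8 - (-4)·-1.2000 - (3)·1.0889 - (-2)·-0.7365) / (10) = -0.1540
Iteration 2:
  x = (-12 - (3)·1.0889 - (1)·-0.7365 - (3)·-0.1540) / (10) = -1.4068
  y = (-11 - (1)·-1.4068 - (2)·-0.7365 - (-3)·-0.1540) / (-9) = 0.9536
  z = (-2 - (1)·-1.4068 - (4)·0.9536 - (-1)·-0.1540) / (7) = -0.6517
  w = (8 - (-4)·-1.4068 - (3)·0.9536 - (-2)·-0.6517) / (10) = -0.1791

-0.1791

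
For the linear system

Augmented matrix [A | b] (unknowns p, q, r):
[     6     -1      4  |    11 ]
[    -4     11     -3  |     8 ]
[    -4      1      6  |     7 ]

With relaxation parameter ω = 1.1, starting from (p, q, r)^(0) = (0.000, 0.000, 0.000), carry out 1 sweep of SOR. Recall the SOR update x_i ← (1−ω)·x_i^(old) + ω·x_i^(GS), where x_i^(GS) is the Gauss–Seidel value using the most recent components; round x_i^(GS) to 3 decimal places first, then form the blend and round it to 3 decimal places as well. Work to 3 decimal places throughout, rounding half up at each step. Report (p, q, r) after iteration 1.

(2.016, 1.606, 2.467)

Iteration 1:
  p: GS value = (11 - (-1)·0.000 - (4)·0.000) / (6) = 1.833;  p ← (1−ω)·0.000 + ω·1.833 = 2.016
  q: GS value = (8 - (-4)·2.016 - (-3)·0.000) / (11) = 1.460;  q ← (1−ω)·0.000 + ω·1.460 = 1.606
  r: GS value = (7 - (-4)·2.016 - (1)·1.606) / (6) = 2.243;  r ← (1−ω)·0.000 + ω·2.243 = 2.467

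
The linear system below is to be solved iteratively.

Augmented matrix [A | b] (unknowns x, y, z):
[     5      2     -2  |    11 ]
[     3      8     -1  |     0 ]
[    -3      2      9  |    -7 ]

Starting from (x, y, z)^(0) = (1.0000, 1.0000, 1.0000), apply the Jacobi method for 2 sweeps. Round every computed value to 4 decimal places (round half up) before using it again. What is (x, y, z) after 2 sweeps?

(2.0333, -0.9083, 0.0111)

Iteration 1:
  x = (11 - (2)·1.0000 - (-2)·1.0000) / (5) = 2.2000
  y = (0 - (3)·1.0000 - (-1)·1.0000) / (8) = -0.2500
  z = (-7 - (-3)·1.0000 - (2)·1.0000) / (9) = -0.6667
Iteration 2:
  x = (11 - (2)·-0.2500 - (-2)·-0.6667) / (5) = 2.0333
  y = (0 - (3)·2.2000 - (-1)·-0.6667) / (8) = -0.9083
  z = (-7 - (-3)·2.2000 - (2)·-0.2500) / (9) = 0.0111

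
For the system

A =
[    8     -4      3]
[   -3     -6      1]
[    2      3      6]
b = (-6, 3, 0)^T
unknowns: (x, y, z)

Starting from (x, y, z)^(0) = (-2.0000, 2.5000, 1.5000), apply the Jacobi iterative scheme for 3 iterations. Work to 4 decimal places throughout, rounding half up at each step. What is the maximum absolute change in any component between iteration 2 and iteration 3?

0.7439

Iteration 1:
  x = (-6 - (-4)·2.5000 - (3)·1.5000) / (8) = -0.0625
  y = (3 - (-3)·-2.0000 - (1)·1.5000) / (-6) = 0.7500
  z = (0 - (2)·-2.0000 - (3)·2.5000) / (6) = -0.5833
Iteration 2:
  x = (-6 - (-4)·0.7500 - (3)·-0.5833) / (8) = -0.1563
  y = (3 - (-3)·-0.0625 - (1)·-0.5833) / (-6) = -0.5660
  z = (0 - (2)·-0.0625 - (3)·0.7500) / (6) = -0.3542
Iteration 3:
  x = (-6 - (-4)·-0.5660 - (3)·-0.3542) / (8) = -0.9002
  y = (3 - (-3)·-0.1563 - (1)·-0.3542) / (-6) = -0.4809
  z = (0 - (2)·-0.1563 - (3)·-0.5660) / (6) = 0.3351
Change: (-0.7439, 0.0851, 0.6893) → max |·| = 0.7439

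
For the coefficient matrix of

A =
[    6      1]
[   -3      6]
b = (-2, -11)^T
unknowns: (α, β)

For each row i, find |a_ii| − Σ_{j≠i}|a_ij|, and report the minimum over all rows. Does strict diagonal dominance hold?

row 1: |6| − (1) = 5
row 2: |6| − (3) = 3
minimum over rows = 3 → strictly diagonally dominant (convergence guaranteed)

3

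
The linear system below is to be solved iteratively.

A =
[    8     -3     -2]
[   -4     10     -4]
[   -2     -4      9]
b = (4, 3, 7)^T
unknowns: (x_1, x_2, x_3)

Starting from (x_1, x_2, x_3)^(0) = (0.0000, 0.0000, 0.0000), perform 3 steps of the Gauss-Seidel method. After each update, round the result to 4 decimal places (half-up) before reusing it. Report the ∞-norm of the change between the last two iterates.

0.3324

Iteration 1:
  x_1 = (4 - (-3)·0.0000 - (-2)·0.0000) / (8) = 0.5000
  x_2 = (3 - (-4)·0.5000 - (-4)·0.0000) / (10) = 0.5000
  x_3 = (7 - (-2)·0.5000 - (-4)·0.5000) / (9) = 1.1111
Iteration 2:
  x_1 = (4 - (-3)·0.5000 - (-2)·1.1111) / (8) = 0.9653
  x_2 = (3 - (-4)·0.9653 - (-4)·1.1111) / (10) = 1.1306
  x_3 = (7 - (-2)·0.9653 - (-4)·1.1306) / (9) = 1.4948
Iteration 3:
  x_1 = (4 - (-3)·1.1306 - (-2)·1.4948) / (8) = 1.2977
  x_2 = (3 - (-4)·1.2977 - (-4)·1.4948) / (10) = 1.4170
  x_3 = (7 - (-2)·1.2977 - (-4)·1.4170) / (9) = 1.6959
Change: (0.3324, 0.2864, 0.2011) → max |·| = 0.3324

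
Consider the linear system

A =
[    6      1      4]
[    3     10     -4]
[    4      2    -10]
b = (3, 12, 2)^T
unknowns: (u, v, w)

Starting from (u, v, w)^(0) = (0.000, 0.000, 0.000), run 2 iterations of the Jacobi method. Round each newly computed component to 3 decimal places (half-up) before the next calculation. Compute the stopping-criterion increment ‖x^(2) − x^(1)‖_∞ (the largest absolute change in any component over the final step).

Iteration 1:
  u = (3 - (1)·0.000 - (4)·0.000) / (6) = 0.500
  v = (12 - (3)·0.000 - (-4)·0.000) / (10) = 1.200
  w = (2 - (4)·0.000 - (2)·0.000) / (-10) = -0.200
Iteration 2:
  u = (3 - (1)·1.200 - (4)·-0.200) / (6) = 0.433
  v = (12 - (3)·0.500 - (-4)·-0.200) / (10) = 0.970
  w = (2 - (4)·0.500 - (2)·1.200) / (-10) = 0.240
Change: (-0.067, -0.230, 0.440) → max |·| = 0.440

0.440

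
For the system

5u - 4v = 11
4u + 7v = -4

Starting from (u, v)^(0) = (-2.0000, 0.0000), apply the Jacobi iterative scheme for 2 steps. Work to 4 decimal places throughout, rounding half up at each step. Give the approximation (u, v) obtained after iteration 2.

(2.6571, -1.8286)

Iteration 1:
  u = (11 - (-4)·0.0000) / (5) = 2.2000
  v = (-4 - (4)·-2.0000) / (7) = 0.5714
Iteration 2:
  u = (11 - (-4)·0.5714) / (5) = 2.6571
  v = (-4 - (4)·2.2000) / (7) = -1.8286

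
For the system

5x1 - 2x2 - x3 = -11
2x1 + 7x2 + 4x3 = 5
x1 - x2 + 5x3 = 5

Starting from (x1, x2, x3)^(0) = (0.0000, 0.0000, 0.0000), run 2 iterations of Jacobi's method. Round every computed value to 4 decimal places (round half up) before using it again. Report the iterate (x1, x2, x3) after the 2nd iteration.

(-1.7143, 0.7714, 1.5829)

Iteration 1:
  x1 = (-11 - (-2)·0.0000 - (-1)·0.0000) / (5) = -2.2000
  x2 = (5 - (2)·0.0000 - (4)·0.0000) / (7) = 0.7143
  x3 = (5 - (1)·0.0000 - (-1)·0.0000) / (5) = 1.0000
Iteration 2:
  x1 = (-11 - (-2)·0.7143 - (-1)·1.0000) / (5) = -1.7143
  x2 = (5 - (2)·-2.2000 - (4)·1.0000) / (7) = 0.7714
  x3 = (5 - (1)·-2.2000 - (-1)·0.7143) / (5) = 1.5829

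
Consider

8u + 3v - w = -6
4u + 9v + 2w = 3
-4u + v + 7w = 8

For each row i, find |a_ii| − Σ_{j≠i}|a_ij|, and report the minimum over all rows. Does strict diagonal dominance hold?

2

row 1: |8| − (3+1) = 4
row 2: |9| − (4+2) = 3
row 3: |7| − (4+1) = 2
minimum over rows = 2 → strictly diagonally dominant (convergence guaranteed)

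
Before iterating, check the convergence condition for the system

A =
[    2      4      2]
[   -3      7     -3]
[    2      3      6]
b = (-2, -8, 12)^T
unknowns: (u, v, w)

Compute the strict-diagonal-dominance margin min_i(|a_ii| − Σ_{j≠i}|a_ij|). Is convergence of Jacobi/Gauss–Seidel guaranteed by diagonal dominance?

-4

row 1: |2| − (4+2) = -4
row 2: |7| − (3+3) = 1
row 3: |6| − (2+3) = 1
minimum over rows = -4 → not strictly diagonally dominant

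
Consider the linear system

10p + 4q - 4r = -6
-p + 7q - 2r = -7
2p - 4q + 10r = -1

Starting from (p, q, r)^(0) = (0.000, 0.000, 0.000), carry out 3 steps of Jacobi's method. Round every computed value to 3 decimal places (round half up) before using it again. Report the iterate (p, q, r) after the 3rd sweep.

(-0.306, -1.143, -0.498)

Iteration 1:
  p = (-6 - (4)·0.000 - (-4)·0.000) / (10) = -0.600
  q = (-7 - (-1)·0.000 - (-2)·0.000) / (7) = -1.000
  r = (-1 - (2)·0.000 - (-4)·0.000) / (10) = -0.100
Iteration 2:
  p = (-6 - (4)·-1.000 - (-4)·-0.100) / (10) = -0.240
  q = (-7 - (-1)·-0.600 - (-2)·-0.100) / (7) = -1.114
  r = (-1 - (2)·-0.600 - (-4)·-1.000) / (10) = -0.380
Iteration 3:
  p = (-6 - (4)·-1.114 - (-4)·-0.380) / (10) = -0.306
  q = (-7 - (-1)·-0.240 - (-2)·-0.380) / (7) = -1.143
  r = (-1 - (2)·-0.240 - (-4)·-1.114) / (10) = -0.498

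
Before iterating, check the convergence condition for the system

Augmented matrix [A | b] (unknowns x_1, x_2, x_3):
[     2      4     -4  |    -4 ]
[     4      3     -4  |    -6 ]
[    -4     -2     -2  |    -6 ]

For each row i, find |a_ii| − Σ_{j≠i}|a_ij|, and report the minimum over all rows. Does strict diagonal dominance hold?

-6

row 1: |2| − (4+4) = -6
row 2: |3| − (4+4) = -5
row 3: |-2| − (4+2) = -4
minimum over rows = -6 → not strictly diagonally dominant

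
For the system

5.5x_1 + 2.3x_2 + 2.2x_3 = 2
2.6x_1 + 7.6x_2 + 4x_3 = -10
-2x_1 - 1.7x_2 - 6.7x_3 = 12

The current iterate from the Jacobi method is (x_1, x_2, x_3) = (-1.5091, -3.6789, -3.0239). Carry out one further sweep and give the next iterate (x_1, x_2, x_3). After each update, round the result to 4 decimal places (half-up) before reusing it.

(3.1116, 0.7920, -0.4071)

One sweep:
  x_1 = (2 - (2.3)·-3.6789 - (2.2)·-3.0239) / (5.5) = 3.1116
  x_2 = (-10 - (2.6)·-1.5091 - (4)·-3.0239) / (7.6) = 0.7920
  x_3 = (12 - (-2)·-1.5091 - (-1.7)·-3.6789) / (-6.7) = -0.4071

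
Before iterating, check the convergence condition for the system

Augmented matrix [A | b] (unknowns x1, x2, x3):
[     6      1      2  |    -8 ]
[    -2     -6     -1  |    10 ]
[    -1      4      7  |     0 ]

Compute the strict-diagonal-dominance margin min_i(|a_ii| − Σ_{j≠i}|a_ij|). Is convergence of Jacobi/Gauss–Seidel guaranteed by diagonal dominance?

2

row 1: |6| − (1+2) = 3
row 2: |-6| − (2+1) = 3
row 3: |7| − (1+4) = 2
minimum over rows = 2 → strictly diagonally dominant (convergence guaranteed)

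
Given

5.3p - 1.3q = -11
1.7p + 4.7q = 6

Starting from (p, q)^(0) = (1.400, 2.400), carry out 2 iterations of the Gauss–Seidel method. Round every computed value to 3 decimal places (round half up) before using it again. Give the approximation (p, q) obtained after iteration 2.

(-1.631, 1.867)

Iteration 1:
  p = (-11 - (-1.3)·2.400) / (5.3) = -1.487
  q = (6 - (1.7)·-1.487) / (4.7) = 1.814
Iteration 2:
  p = (-11 - (-1.3)·1.814) / (5.3) = -1.631
  q = (6 - (1.7)·-1.631) / (4.7) = 1.867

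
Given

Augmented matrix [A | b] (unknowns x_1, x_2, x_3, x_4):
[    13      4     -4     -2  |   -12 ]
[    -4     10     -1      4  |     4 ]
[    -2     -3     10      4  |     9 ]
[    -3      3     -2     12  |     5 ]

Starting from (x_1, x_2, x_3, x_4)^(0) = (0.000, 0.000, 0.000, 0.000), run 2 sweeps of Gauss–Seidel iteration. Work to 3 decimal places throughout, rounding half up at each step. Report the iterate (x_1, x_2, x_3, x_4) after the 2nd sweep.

Iteration 1:
  x_1 = (-12 - (4)·0.000 - (-4)·0.000 - (-2)·0.000) / (13) = -0.923
  x_2 = (4 - (-4)·-0.923 - (-1)·0.000 - (4)·0.000) / (10) = 0.031
  x_3 = (9 - (-2)·-0.923 - (-3)·0.031 - (4)·0.000) / (10) = 0.725
  x_4 = (5 - (-3)·-0.923 - (3)·0.031 - (-2)·0.725) / (12) = 0.299
Iteration 2:
  x_1 = (-12 - (4)·0.031 - (-4)·0.725 - (-2)·0.299) / (13) = -0.664
  x_2 = (4 - (-4)·-0.664 - (-1)·0.725 - (4)·0.299) / (10) = 0.087
  x_3 = (9 - (-2)·-0.664 - (-3)·0.087 - (4)·0.299) / (10) = 0.674
  x_4 = (5 - (-3)·-0.664 - (3)·0.087 - (-2)·0.674) / (12) = 0.341

(-0.664, 0.087, 0.674, 0.341)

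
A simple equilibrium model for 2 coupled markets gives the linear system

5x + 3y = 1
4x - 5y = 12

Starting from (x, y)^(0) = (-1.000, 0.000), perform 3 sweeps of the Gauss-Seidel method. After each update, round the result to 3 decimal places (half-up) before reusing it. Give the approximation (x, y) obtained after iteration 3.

(0.899, -1.681)

Iteration 1:
  x = (1 - (3)·0.000) / (5) = 0.200
  y = (12 - (4)·0.200) / (-5) = -2.240
Iteration 2:
  x = (1 - (3)·-2.240) / (5) = 1.544
  y = (12 - (4)·1.544) / (-5) = -1.165
Iteration 3:
  x = (1 - (3)·-1.165) / (5) = 0.899
  y = (12 - (4)·0.899) / (-5) = -1.681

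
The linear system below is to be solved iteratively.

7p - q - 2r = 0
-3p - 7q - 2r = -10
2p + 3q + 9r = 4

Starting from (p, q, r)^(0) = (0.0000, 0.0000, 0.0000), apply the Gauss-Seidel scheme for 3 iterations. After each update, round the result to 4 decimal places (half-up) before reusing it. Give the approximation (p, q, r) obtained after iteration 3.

(0.1791, 1.3662, -0.0508)

Iteration 1:
  p = (0 - (-1)·0.0000 - (-2)·0.0000) / (7) = 0.0000
  q = (-10 - (-3)·0.0000 - (-2)·0.0000) / (-7) = 1.4286
  r = (4 - (2)·0.0000 - (3)·1.4286) / (9) = -0.0318
Iteration 2:
  p = (0 - (-1)·1.4286 - (-2)·-0.0318) / (7) = 0.1950
  q = (-10 - (-3)·0.1950 - (-2)·-0.0318) / (-7) = 1.3541
  r = (4 - (2)·0.1950 - (3)·1.3541) / (9) = -0.0503
Iteration 3:
  p = (0 - (-1)·1.3541 - (-2)·-0.0503) / (7) = 0.1791
  q = (-10 - (-3)·0.1791 - (-2)·-0.0503) / (-7) = 1.3662
  r = (4 - (2)·0.1791 - (3)·1.3662) / (9) = -0.0508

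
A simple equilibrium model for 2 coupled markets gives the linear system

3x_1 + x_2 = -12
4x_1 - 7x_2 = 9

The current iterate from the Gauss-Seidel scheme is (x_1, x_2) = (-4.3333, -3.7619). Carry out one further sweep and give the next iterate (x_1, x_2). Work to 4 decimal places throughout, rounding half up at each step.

One sweep:
  x_1 = (-12 - (1)·-3.7619) / (3) = -2.7460
  x_2 = (9 - (4)·-2.7460) / (-7) = -2.8549

(-2.7460, -2.8549)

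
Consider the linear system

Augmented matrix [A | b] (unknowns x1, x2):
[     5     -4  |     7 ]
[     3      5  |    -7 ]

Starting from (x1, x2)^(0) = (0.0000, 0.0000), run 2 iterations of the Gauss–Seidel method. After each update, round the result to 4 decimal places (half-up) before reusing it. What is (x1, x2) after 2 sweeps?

(-0.3920, -1.1648)

Iteration 1:
  x1 = (7 - (-4)·0.0000) / (5) = 1.4000
  x2 = (-7 - (3)·1.4000) / (5) = -2.2400
Iteration 2:
  x1 = (7 - (-4)·-2.2400) / (5) = -0.3920
  x2 = (-7 - (3)·-0.3920) / (5) = -1.1648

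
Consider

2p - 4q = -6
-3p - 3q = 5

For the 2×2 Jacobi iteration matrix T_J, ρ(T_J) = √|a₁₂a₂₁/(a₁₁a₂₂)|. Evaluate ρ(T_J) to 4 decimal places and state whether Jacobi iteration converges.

a₁₂a₂₁/(a₁₁a₂₂) = (-4)·(-3) / ((2)·(-3)) = -2.000000
ρ = √|-2.000000| = √2.000000 = 1.4142
ρ > 1, so Jacobi diverges

1.4142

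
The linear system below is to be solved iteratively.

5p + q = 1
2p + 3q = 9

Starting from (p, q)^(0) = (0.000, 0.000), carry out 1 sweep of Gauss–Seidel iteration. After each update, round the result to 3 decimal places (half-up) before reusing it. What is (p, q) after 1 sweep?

Iteration 1:
  p = (1 - (1)·0.000) / (5) = 0.200
  q = (9 - (2)·0.200) / (3) = 2.867

(0.200, 2.867)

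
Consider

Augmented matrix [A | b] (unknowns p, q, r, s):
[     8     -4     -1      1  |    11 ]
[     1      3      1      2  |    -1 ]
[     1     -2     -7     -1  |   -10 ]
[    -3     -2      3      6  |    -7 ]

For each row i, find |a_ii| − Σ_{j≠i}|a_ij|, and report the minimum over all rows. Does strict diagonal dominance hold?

row 1: |8| − (4+1+1) = 2
row 2: |3| − (1+1+2) = -1
row 3: |-7| − (1+2+1) = 3
row 4: |6| − (3+2+3) = -2
minimum over rows = -2 → not strictly diagonally dominant

-2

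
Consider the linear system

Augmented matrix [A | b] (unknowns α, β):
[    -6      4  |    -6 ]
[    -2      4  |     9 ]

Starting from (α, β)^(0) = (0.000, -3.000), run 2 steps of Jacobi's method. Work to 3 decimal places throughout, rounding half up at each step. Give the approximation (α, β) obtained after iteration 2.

Iteration 1:
  α = (-6 - (4)·-3.000) / (-6) = -1.000
  β = (9 - (-2)·0.000) / (4) = 2.250
Iteration 2:
  α = (-6 - (4)·2.250) / (-6) = 2.500
  β = (9 - (-2)·-1.000) / (4) = 1.750

(2.500, 1.750)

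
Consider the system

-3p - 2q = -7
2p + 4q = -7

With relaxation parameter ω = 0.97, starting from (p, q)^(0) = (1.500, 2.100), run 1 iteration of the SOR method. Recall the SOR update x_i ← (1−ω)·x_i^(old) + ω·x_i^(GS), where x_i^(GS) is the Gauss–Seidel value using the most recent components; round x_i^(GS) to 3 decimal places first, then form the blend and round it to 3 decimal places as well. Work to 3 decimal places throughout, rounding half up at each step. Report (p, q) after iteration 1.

Iteration 1:
  p: GS value = (-7 - (-2)·2.100) / (-3) = 0.933;  p ← (1−ω)·1.500 + ω·0.933 = 0.950
  q: GS value = (-7 - (2)·0.950) / (4) = -2.225;  q ← (1−ω)·2.100 + ω·-2.225 = -2.095

(0.950, -2.095)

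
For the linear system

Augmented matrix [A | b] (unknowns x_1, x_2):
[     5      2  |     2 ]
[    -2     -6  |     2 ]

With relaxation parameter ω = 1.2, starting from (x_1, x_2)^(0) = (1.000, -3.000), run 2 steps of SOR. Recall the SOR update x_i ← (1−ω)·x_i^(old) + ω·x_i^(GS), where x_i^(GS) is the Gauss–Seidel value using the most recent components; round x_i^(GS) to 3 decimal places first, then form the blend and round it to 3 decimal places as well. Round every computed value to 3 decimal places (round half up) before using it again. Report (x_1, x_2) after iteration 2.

(0.370, -0.451)

Iteration 1:
  x_1: GS value = (2 - (2)·-3.000) / (5) = 1.600;  x_1 ← (1−ω)·1.000 + ω·1.600 = 1.720
  x_2: GS value = (2 - (-2)·1.720) / (-6) = -0.907;  x_2 ← (1−ω)·-3.000 + ω·-0.907 = -0.488
Iteration 2:
  x_1: GS value = (2 - (2)·-0.488) / (5) = 0.595;  x_1 ← (1−ω)·1.720 + ω·0.595 = 0.370
  x_2: GS value = (2 - (-2)·0.370) / (-6) = -0.457;  x_2 ← (1−ω)·-0.488 + ω·-0.457 = -0.451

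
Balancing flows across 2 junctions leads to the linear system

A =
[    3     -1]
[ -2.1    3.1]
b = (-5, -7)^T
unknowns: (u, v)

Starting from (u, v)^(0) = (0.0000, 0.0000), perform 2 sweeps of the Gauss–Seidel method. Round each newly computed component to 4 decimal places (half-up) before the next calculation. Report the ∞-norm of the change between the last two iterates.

Iteration 1:
  u = (-5 - (-1)·0.0000) / (3) = -1.6667
  v = (-7 - (-2.1)·-1.6667) / (3.1) = -3.3871
Iteration 2:
  u = (-5 - (-1)·-3.3871) / (3) = -2.7957
  v = (-7 - (-2.1)·-2.7957) / (3.1) = -4.1519
Change: (-1.1290, -0.7648) → max |·| = 1.1290

1.1290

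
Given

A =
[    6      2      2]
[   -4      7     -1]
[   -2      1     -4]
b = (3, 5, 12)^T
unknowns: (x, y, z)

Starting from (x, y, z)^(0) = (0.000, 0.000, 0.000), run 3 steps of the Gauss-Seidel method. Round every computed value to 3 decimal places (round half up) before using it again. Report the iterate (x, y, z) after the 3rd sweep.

Iteration 1:
  x = (3 - (2)·0.000 - (2)·0.000) / (6) = 0.500
  y = (5 - (-4)·0.500 - (-1)·0.000) / (7) = 1.000
  z = (12 - (-2)·0.500 - (1)·1.000) / (-4) = -3.000
Iteration 2:
  x = (3 - (2)·1.000 - (2)·-3.000) / (6) = 1.167
  y = (5 - (-4)·1.167 - (-1)·-3.000) / (7) = 0.953
  z = (12 - (-2)·1.167 - (1)·0.953) / (-4) = -3.345
Iteration 3:
  x = (3 - (2)·0.953 - (2)·-3.345) / (6) = 1.297
  y = (5 - (-4)·1.297 - (-1)·-3.345) / (7) = 0.978
  z = (12 - (-2)·1.297 - (1)·0.978) / (-4) = -3.404

(1.297, 0.978, -3.404)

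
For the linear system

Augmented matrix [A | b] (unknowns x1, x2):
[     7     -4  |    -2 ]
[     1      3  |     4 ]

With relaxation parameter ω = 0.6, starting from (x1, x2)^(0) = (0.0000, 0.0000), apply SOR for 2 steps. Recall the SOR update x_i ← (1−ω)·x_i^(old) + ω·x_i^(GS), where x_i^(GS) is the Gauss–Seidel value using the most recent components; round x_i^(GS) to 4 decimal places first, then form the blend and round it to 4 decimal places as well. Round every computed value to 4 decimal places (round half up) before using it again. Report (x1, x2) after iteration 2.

Iteration 1:
  x1: GS value = (-2 - (-4)·0.0000) / (7) = -0.2857;  x1 ← (1−ω)·0.0000 + ω·-0.2857 = -0.1714
  x2: GS value = (4 - (1)·-0.1714) / (3) = 1.3905;  x2 ← (1−ω)·0.0000 + ω·1.3905 = 0.8343
Iteration 2:
  x1: GS value = (-2 - (-4)·0.8343) / (7) = 0.1910;  x1 ← (1−ω)·-0.1714 + ω·0.1910 = 0.0460
  x2: GS value = (4 - (1)·0.0460) / (3) = 1.3180;  x2 ← (1−ω)·0.8343 + ω·1.3180 = 1.1245

(0.0460, 1.1245)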